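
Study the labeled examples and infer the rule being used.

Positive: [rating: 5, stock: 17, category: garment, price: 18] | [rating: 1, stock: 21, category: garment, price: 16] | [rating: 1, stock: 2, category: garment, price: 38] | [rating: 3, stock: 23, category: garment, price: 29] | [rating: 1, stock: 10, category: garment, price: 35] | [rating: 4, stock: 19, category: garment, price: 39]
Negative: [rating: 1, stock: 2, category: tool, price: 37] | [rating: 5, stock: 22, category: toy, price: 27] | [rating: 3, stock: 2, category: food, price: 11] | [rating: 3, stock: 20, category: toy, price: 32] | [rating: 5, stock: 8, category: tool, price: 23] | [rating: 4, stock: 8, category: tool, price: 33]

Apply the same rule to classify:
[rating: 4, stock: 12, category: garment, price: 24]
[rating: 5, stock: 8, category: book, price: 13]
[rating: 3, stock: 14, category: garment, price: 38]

All 'Positive' examples share one property — category is garment — and every 'Negative' example lacks it.
[rating: 4, stock: 12, category: garment, price: 24]: category is garment — meets the rule, so Positive. [rating: 5, stock: 8, category: book, price: 13]: category is book — fails the rule, so Negative. [rating: 3, stock: 14, category: garment, price: 38]: category is garment — meets the rule, so Positive.

Positive, Negative, Positive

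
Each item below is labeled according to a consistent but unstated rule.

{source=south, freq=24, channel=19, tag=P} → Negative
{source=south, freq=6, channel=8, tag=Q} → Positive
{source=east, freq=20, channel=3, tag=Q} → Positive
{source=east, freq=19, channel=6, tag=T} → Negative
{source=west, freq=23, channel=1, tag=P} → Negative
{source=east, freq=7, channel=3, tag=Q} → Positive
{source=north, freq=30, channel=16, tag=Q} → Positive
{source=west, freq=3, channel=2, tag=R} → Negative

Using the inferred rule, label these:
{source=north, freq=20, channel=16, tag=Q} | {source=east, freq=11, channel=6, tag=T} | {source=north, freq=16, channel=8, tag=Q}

Positive, Negative, Positive

One predicate separates the groups cleanly: tag is Q.
Positive: {source=north, freq=20, channel=16, tag=Q}, since tag is Q.
Negative: {source=east, freq=11, channel=6, tag=T}, since tag is T.
Positive: {source=north, freq=16, channel=8, tag=Q}, since tag is Q.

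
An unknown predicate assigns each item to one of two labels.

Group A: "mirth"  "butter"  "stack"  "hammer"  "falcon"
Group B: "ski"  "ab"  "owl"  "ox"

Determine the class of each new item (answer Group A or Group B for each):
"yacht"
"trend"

Group A, Group A

Rule: length ≥ 5. This holds for each 'Group A' example and fails for each 'Group B' one.
"yacht" — length 5, hence Group A.
"trend" — length 5, hence Group A.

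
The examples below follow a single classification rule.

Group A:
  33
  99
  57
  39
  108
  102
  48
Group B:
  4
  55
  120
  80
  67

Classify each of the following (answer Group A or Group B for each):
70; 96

Group B, Group A

One predicate separates the groups cleanly: multiple of 3 AND at most 108.
70 — 70 = 3·23 + 1, 70 ≤ 108, hence Group B.
96 — 96 = 3·32, 96 ≤ 108, hence Group A.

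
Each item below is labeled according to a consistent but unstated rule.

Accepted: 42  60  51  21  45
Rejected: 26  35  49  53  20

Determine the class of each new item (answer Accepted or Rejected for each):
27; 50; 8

Accepted, Rejected, Rejected

Looking at the examples, the only property every 'Accepted' case has and every 'Rejected' case lacks is: multiple of 3.
27: Accepted (27 = 3·9). 50: Rejected (50 = 3·16 + 2). 8: Rejected (8 = 3·2 + 2).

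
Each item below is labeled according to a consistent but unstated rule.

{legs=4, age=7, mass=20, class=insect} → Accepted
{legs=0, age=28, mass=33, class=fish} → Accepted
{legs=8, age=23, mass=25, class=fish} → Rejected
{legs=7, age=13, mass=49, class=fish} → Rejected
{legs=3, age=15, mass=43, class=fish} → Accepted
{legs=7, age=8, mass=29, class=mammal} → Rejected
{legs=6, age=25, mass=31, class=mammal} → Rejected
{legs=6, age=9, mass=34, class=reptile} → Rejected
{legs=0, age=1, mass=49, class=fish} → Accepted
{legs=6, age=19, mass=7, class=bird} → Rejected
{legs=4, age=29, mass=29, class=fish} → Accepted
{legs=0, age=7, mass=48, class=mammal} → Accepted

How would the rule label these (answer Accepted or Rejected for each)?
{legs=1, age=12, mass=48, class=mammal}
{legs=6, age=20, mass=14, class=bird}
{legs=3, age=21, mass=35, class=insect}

'Accepted' ⟺ legs ≤ 4.
Accepted: {legs=1, age=12, mass=48, class=mammal}, since legs = 1.
Rejected: {legs=6, age=20, mass=14, class=bird}, since legs = 6.
Accepted: {legs=3, age=21, mass=35, class=insect}, since legs = 3.

Accepted, Rejected, Accepted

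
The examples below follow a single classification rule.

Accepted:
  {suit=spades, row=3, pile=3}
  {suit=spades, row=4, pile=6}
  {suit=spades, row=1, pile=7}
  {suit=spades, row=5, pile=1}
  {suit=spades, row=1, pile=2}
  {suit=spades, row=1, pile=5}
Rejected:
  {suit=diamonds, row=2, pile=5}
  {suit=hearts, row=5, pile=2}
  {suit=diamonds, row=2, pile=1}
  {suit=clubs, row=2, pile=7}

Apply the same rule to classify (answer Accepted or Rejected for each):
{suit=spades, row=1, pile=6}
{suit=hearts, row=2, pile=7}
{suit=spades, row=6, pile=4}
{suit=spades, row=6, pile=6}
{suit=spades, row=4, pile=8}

The distinguishing property — suit is spades — holds for all the 'Accepted' cases and none of the 'Rejected' cases.
Accepted: {suit=spades, row=1, pile=6}, since suit is spades. Rejected: {suit=hearts, row=2, pile=7}, since suit is hearts. Accepted: {suit=spades, row=6, pile=4}, since suit is spades. Accepted: {suit=spades, row=6, pile=6}, since suit is spades. Accepted: {suit=spades, row=4, pile=8}, since suit is spades.

Accepted, Rejected, Accepted, Accepted, Accepted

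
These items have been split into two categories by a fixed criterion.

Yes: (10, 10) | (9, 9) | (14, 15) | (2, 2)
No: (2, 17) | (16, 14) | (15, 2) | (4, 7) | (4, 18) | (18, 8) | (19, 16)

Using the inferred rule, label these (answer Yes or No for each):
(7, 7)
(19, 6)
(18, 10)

Yes, No, No

'Yes' ⟺ |first − second| ≤ 1.
Yes: (7, 7), since |7−7| = 0. No: (19, 6), since |19−6| = 13. No: (18, 10), since |18−10| = 8.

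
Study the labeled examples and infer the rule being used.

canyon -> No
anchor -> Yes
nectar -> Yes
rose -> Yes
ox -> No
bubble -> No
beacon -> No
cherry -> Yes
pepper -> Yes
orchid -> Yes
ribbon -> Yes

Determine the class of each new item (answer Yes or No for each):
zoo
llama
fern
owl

Looking at the examples, the only property every 'Yes' case has and every 'No' case lacks is: contains 'r'.
zoo: no 'r', doesn't match → No.
llama: no 'r', doesn't match → No.
fern: has 'r', meets the rule → Yes.
owl: no 'r', doesn't match → No.

No, No, Yes, No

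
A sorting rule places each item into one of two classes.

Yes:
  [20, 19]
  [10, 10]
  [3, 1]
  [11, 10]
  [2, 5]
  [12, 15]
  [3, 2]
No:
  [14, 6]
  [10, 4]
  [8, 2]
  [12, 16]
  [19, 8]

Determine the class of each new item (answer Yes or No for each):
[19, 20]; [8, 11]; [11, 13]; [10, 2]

Yes, Yes, Yes, No

The classifier is using: |first − second| ≤ 3.
[19, 20]: Yes (|19−20| = 1).
[8, 11]: Yes (|8−11| = 3).
[11, 13]: Yes (|11−13| = 2).
[10, 2]: No (|10−2| = 8).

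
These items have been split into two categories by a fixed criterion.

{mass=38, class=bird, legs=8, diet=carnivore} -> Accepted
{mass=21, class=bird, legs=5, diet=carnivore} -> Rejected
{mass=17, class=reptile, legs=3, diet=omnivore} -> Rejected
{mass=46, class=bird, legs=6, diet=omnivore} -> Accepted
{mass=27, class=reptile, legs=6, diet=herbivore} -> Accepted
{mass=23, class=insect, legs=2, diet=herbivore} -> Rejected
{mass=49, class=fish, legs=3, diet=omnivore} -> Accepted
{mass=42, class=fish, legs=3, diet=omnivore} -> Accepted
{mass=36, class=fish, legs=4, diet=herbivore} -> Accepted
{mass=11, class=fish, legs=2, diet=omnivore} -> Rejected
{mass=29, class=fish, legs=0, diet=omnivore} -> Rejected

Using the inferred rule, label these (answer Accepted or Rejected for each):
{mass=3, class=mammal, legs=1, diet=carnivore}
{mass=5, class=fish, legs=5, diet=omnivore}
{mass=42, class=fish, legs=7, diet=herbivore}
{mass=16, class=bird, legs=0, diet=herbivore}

Rejected, Rejected, Accepted, Rejected

The distinguishing property — mass ≥ 23 AND legs ≥ 3 — holds for all the 'Accepted' cases and none of the 'Rejected' cases.
{mass=3, class=mammal, legs=1, diet=carnivore}: mass = 3, legs = 1, lacks this property → Rejected.
{mass=5, class=fish, legs=5, diet=omnivore}: mass = 5, legs = 5, lacks this property → Rejected.
{mass=42, class=fish, legs=7, diet=herbivore}: mass = 42, legs = 7, passes → Accepted.
{mass=16, class=bird, legs=0, diet=herbivore}: mass = 16, legs = 0, lacks this property → Rejected.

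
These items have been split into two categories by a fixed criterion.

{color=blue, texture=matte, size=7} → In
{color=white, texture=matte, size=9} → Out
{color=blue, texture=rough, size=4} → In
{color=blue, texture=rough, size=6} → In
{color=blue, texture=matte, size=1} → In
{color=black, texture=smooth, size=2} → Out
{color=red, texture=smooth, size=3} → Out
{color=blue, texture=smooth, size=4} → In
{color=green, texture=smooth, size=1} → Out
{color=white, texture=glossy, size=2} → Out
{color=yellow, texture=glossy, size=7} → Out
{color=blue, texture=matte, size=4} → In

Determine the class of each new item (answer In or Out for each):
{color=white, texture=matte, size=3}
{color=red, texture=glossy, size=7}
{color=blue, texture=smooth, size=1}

The simplest hypothesis consistent with all the labels is: color is blue.
{color=white, texture=matte, size=3} → color is white → Out. {color=red, texture=glossy, size=7} → color is red → Out. {color=blue, texture=smooth, size=1} → color is blue → In.

Out, Out, In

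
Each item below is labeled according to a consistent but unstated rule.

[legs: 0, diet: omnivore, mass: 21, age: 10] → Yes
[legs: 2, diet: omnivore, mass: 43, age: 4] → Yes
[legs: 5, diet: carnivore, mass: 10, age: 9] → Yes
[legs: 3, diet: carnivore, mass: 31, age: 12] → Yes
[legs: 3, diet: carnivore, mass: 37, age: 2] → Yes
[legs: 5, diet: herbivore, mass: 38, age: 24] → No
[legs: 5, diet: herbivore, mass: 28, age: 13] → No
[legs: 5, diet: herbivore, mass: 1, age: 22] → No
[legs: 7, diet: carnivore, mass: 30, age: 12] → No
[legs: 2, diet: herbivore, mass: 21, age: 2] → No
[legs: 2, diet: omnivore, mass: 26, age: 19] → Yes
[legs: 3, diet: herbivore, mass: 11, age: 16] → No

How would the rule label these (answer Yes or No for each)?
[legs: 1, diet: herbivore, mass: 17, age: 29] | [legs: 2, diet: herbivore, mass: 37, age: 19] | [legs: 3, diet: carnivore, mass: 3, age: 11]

No, No, Yes

The rule appears to be: diet is not herbivore AND legs ≤ 5.
[legs: 1, diet: herbivore, mass: 17, age: 29] → diet is herbivore, legs = 1 → No. [legs: 2, diet: herbivore, mass: 37, age: 19] → diet is herbivore, legs = 2 → No. [legs: 3, diet: carnivore, mass: 3, age: 11] → diet is carnivore, legs = 3 → Yes.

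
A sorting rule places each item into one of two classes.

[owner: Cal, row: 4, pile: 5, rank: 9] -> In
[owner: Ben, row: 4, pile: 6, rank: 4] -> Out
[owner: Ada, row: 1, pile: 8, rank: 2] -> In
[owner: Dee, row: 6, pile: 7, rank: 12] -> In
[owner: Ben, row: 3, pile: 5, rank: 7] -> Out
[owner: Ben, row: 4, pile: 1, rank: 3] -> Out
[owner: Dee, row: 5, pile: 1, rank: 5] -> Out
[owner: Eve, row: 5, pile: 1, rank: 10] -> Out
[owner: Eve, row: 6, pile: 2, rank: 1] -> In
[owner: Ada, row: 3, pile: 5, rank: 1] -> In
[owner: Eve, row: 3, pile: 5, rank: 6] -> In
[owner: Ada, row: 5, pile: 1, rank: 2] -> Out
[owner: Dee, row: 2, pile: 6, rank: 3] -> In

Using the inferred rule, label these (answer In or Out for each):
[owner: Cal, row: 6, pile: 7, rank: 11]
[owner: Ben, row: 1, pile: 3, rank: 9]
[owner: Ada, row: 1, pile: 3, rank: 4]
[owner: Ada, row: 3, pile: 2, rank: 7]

Every 'In' example satisfies: owner is not Ben AND pile ≥ 2. None of the 'Out' examples do.
[owner: Cal, row: 6, pile: 7, rank: 11]: owner is Cal, pile = 7, qualifies → In. [owner: Ben, row: 1, pile: 3, rank: 9]: owner is Ben, pile = 3, does not satisfy this → Out. [owner: Ada, row: 1, pile: 3, rank: 4]: owner is Ada, pile = 3, qualifies → In. [owner: Ada, row: 3, pile: 2, rank: 7]: owner is Ada, pile = 2, qualifies → In.

In, Out, In, In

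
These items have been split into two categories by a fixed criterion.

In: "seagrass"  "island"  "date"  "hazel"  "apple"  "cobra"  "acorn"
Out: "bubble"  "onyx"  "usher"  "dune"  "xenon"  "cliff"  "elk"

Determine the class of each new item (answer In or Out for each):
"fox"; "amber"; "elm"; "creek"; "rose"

Checking candidate rules against both groups, what survives is: contains 'a'.
"fox" → no 'a' → Out. "amber" → has 'a' → In. "elm" → no 'a' → Out. "creek" → no 'a' → Out. "rose" → no 'a' → Out.

Out, In, Out, Out, Out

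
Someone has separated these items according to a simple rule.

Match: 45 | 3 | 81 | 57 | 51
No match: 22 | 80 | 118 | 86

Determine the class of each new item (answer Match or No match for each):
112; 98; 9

The distinguishing property — odd — holds for all the 'Match' cases and none of the 'No match' cases.

No match, No match, Match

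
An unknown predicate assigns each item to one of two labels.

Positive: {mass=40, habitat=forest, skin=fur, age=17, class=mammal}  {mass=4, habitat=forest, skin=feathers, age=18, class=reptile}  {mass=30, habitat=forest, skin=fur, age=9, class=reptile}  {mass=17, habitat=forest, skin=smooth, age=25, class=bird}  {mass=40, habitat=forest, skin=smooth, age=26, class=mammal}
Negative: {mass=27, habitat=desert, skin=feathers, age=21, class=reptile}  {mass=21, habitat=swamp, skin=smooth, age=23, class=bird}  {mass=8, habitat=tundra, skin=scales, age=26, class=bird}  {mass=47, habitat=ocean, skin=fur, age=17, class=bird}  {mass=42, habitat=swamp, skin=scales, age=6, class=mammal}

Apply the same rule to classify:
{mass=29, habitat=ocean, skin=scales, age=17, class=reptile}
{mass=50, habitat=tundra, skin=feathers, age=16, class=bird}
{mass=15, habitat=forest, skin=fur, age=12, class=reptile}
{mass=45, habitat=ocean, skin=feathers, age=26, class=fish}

The distinguishing property — habitat is forest — holds for all the 'Positive' cases and none of the 'Negative' cases.
Negative: {mass=29, habitat=ocean, skin=scales, age=17, class=reptile}, since habitat is ocean. Negative: {mass=50, habitat=tundra, skin=feathers, age=16, class=bird}, since habitat is tundra. Positive: {mass=15, habitat=forest, skin=fur, age=12, class=reptile}, since habitat is forest. Negative: {mass=45, habitat=ocean, skin=feathers, age=26, class=fish}, since habitat is ocean.

Negative, Negative, Positive, Negative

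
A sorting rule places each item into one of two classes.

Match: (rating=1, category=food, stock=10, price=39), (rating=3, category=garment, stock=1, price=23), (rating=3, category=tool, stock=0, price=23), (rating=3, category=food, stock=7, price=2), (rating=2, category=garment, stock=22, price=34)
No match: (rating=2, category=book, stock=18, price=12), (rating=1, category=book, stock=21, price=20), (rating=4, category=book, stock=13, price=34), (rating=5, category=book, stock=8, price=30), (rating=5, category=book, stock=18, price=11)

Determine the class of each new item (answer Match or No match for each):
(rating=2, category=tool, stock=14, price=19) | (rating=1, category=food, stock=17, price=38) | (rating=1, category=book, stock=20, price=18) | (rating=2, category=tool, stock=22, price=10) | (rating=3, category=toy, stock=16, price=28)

Checking candidate rules against both groups, what survives is: category is not book.
(rating=2, category=tool, stock=14, price=19) — category is tool, hence Match. (rating=1, category=food, stock=17, price=38) — category is food, hence Match. (rating=1, category=book, stock=20, price=18) — category is book, hence No match. (rating=2, category=tool, stock=22, price=10) — category is tool, hence Match. (rating=3, category=toy, stock=16, price=28) — category is toy, hence Match.

Match, Match, No match, Match, Match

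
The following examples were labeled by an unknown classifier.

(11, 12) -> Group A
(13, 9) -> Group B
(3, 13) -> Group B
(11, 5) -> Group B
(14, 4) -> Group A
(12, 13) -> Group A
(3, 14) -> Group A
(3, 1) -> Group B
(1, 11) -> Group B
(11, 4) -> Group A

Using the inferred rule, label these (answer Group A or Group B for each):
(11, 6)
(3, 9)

'Group A' ⟺ product is even.
(11, 6) — 11·6 = 66, hence Group A. (3, 9) — 3·9 = 27, hence Group B.

Group A, Group B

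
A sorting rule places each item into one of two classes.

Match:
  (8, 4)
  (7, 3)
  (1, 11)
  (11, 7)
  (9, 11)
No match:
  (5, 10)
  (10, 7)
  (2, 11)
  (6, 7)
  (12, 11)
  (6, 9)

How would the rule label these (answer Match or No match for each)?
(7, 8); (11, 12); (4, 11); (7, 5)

A rule that fits every label: sum is even — true of each 'Match' example, false of each 'No match' one.
(7, 8) — 7+8 = 15, hence No match. (11, 12) — 11+12 = 23, hence No match. (4, 11) — 4+11 = 15, hence No match. (7, 5) — 7+5 = 12, hence Match.

No match, No match, No match, Match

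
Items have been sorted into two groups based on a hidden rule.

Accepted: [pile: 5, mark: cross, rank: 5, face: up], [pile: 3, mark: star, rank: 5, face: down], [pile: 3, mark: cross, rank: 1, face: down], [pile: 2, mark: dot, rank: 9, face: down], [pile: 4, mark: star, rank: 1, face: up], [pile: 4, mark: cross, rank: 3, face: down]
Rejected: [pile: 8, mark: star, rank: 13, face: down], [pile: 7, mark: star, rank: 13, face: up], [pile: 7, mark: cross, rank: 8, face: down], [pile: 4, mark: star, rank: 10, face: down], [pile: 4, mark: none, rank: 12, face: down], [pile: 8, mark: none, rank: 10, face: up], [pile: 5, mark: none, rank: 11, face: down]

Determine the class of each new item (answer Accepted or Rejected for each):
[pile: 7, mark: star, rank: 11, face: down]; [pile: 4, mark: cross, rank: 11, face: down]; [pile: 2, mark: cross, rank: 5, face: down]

Rule: pile ≤ 5 AND rank ≤ 9. This holds for each 'Accepted' example and fails for each 'Rejected' one.

Rejected, Rejected, Accepted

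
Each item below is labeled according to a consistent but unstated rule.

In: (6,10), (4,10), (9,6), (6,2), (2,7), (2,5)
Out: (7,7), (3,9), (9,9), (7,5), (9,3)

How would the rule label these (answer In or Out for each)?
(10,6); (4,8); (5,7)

In, In, Out

Looking at the examples, the only property every 'In' case has and every 'Out' case lacks is: product is even.
(10,6): In (10·6 = 60). (4,8): In (4·8 = 32). (5,7): Out (5·7 = 35).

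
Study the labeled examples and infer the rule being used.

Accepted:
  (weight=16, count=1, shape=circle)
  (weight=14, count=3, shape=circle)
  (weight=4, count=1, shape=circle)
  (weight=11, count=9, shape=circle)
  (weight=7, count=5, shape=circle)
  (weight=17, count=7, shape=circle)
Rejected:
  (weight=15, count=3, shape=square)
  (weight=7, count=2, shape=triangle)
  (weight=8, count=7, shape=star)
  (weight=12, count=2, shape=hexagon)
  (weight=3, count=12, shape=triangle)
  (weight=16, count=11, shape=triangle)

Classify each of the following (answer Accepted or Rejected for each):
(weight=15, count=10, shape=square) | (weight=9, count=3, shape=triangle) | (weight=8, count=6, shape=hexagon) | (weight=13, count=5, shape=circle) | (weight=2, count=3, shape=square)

Rejected, Rejected, Rejected, Accepted, Rejected

'Accepted' ⟺ shape is circle.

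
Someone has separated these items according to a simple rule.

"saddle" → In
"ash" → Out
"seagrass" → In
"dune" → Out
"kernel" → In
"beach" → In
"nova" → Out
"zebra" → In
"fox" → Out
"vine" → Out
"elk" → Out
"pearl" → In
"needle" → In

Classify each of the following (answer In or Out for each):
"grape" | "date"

In, Out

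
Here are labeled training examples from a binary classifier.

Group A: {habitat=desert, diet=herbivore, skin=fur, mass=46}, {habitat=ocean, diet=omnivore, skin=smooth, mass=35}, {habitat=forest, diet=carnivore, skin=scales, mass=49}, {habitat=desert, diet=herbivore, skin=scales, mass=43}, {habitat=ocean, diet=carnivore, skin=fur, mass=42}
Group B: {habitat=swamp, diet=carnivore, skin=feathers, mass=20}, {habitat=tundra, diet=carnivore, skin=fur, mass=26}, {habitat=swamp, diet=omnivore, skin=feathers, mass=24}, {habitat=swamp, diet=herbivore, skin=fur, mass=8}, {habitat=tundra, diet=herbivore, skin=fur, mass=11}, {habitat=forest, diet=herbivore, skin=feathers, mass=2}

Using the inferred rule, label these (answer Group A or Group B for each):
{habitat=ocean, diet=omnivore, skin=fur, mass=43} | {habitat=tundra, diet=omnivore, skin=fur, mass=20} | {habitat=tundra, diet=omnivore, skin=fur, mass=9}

Group A, Group B, Group B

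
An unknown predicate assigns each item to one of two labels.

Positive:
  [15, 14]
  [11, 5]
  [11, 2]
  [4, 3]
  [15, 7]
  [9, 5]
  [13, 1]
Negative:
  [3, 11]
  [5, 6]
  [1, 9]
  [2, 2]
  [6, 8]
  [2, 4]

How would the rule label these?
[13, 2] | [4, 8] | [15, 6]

Positive, Negative, Positive

Every 'Positive' example satisfies: first > second. None of the 'Negative' examples do.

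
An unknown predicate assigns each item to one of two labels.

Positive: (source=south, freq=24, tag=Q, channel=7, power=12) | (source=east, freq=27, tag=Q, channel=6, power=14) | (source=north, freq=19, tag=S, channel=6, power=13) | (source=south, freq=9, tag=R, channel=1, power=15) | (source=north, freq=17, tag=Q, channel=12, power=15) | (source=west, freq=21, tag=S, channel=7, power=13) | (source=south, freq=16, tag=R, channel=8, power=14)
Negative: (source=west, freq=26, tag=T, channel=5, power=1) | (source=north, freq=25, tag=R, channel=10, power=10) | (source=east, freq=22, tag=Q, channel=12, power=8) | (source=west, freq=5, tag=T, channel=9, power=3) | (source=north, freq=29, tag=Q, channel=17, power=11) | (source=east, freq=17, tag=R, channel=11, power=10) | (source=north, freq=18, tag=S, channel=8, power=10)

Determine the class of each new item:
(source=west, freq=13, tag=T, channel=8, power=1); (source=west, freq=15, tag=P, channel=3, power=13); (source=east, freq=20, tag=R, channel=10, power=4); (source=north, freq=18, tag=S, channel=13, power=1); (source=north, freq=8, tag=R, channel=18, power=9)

The classifier is using: power ≥ 12.
Negative: (source=west, freq=13, tag=T, channel=8, power=1), since power = 1. Positive: (source=west, freq=15, tag=P, channel=3, power=13), since power = 13. Negative: (source=east, freq=20, tag=R, channel=10, power=4), since power = 4. Negative: (source=north, freq=18, tag=S, channel=13, power=1), since power = 1. Negative: (source=north, freq=8, tag=R, channel=18, power=9), since power = 9.

Negative, Positive, Negative, Negative, Negative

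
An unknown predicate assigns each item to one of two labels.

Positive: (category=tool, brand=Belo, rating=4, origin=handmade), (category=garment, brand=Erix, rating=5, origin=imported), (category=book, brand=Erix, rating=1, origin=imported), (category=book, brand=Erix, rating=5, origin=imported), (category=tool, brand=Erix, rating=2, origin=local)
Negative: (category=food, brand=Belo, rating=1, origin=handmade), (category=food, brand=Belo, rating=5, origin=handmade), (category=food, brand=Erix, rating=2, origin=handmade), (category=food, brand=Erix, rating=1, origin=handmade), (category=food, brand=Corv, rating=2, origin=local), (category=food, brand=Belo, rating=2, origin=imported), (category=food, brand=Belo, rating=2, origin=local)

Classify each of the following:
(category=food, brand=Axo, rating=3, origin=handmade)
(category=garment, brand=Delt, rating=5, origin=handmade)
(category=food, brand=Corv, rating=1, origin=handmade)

Negative, Positive, Negative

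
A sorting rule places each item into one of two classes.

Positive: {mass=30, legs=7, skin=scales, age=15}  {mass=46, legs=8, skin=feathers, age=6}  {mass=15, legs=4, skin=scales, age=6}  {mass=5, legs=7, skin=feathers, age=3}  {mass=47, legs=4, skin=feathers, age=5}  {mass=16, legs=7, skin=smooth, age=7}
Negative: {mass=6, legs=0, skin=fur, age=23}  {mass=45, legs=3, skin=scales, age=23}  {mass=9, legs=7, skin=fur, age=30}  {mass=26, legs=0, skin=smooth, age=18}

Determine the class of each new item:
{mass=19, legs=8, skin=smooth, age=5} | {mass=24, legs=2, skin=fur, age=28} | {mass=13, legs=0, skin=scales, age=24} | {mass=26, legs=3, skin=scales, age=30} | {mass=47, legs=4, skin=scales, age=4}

The classifier is using: age ≤ 15.
{mass=19, legs=8, skin=smooth, age=5} → age = 5 → Positive. {mass=24, legs=2, skin=fur, age=28} → age = 28 → Negative. {mass=13, legs=0, skin=scales, age=24} → age = 24 → Negative. {mass=26, legs=3, skin=scales, age=30} → age = 30 → Negative. {mass=47, legs=4, skin=scales, age=4} → age = 4 → Positive.

Positive, Negative, Negative, Negative, Positive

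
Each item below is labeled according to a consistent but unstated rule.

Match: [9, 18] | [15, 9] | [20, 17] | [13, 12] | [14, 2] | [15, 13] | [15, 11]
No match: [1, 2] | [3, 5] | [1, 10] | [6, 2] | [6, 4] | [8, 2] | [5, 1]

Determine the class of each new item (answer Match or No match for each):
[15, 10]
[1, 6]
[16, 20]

'Match' ⟺ sum ≥ 16.
[15, 10] — 15+10 = 25, hence Match.
[1, 6] — 1+6 = 7, hence No match.
[16, 20] — 16+20 = 36, hence Match.

Match, No match, Match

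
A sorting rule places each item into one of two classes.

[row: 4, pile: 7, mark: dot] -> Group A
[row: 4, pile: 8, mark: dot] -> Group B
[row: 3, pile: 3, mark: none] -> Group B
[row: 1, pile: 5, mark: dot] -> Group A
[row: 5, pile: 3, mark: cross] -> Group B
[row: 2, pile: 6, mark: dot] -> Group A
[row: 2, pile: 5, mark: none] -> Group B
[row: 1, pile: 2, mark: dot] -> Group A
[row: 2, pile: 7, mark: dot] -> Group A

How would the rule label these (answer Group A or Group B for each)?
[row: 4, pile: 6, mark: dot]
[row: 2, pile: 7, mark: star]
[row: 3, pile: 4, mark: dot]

Group A, Group B, Group A

A rule that fits every label: mark is dot AND pile ≤ 7 — true of each 'Group A' example, false of each 'Group B' one.
[row: 4, pile: 6, mark: dot]: Group A (mark is dot, pile = 6).
[row: 2, pile: 7, mark: star]: Group B (mark is star, pile = 7).
[row: 3, pile: 4, mark: dot]: Group A (mark is dot, pile = 4).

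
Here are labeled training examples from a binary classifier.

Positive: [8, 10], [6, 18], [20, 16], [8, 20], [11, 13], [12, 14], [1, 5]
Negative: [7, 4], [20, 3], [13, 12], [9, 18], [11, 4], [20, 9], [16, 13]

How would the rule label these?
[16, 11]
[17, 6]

Negative, Negative

The distinguishing property — sum is even — holds for all the 'Positive' cases and none of the 'Negative' cases.
[16, 11]: Negative (16+11 = 27). [17, 6]: Negative (17+6 = 23).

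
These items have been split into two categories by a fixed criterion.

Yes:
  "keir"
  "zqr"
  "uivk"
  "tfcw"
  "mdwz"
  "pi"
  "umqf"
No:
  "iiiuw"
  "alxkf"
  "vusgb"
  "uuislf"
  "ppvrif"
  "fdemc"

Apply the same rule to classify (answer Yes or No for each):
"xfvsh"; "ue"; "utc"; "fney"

One predicate separates the groups cleanly: length ≤ 4.
"xfvsh": length 5 — does not pass, so No.
"ue": length 2 — has this property, so Yes.
"utc": length 3 — has this property, so Yes.
"fney": length 4 — has this property, so Yes.

No, Yes, Yes, Yes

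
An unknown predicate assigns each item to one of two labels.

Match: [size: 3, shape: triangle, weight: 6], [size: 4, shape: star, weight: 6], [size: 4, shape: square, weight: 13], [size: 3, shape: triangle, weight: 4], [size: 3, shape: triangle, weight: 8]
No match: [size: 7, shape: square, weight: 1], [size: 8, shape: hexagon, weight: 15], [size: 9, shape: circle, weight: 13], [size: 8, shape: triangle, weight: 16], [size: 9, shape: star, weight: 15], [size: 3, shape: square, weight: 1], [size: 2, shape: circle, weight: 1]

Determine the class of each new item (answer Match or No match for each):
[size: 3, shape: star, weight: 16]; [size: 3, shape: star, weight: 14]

The rule appears to be: size ≤ 4 AND weight ≥ 4.

Match, Match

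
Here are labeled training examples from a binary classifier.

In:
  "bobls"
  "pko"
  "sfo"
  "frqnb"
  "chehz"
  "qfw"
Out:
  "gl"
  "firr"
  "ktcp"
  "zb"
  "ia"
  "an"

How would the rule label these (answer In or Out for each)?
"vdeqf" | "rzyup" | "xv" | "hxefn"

The rule appears to be: odd length.

In, In, Out, In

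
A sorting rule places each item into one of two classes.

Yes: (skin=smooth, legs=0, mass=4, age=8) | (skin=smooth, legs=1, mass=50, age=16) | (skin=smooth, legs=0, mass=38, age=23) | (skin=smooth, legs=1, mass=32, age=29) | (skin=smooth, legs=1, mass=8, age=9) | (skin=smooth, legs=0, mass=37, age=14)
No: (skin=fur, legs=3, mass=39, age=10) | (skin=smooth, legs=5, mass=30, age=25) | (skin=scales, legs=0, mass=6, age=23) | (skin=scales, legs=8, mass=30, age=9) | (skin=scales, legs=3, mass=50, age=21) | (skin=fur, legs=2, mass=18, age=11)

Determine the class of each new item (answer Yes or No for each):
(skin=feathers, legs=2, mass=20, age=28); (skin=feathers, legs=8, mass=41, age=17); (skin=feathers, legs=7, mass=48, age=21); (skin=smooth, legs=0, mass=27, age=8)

No, No, No, Yes

The common property of the 'Yes' items is: skin is smooth AND legs ≤ 1. No 'No' item has it.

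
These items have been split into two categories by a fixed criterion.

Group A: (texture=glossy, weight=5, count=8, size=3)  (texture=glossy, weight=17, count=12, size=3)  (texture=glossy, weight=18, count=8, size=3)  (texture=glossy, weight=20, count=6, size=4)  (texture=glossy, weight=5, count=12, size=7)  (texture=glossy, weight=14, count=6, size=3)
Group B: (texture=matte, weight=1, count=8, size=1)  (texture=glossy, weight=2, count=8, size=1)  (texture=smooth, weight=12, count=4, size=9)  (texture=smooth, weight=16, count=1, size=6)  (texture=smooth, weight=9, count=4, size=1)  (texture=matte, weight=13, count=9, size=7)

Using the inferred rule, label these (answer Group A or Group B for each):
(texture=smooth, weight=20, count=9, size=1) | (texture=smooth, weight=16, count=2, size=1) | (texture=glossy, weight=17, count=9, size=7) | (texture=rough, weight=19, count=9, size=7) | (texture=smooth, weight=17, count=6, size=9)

'Group A' ⟺ texture is glossy AND size ≥ 3.
(texture=smooth, weight=20, count=9, size=1): Group B (texture is smooth, size = 1). (texture=smooth, weight=16, count=2, size=1): Group B (texture is smooth, size = 1). (texture=glossy, weight=17, count=9, size=7): Group A (texture is glossy, size = 7). (texture=rough, weight=19, count=9, size=7): Group B (texture is rough, size = 7). (texture=smooth, weight=17, count=6, size=9): Group B (texture is smooth, size = 9).

Group B, Group B, Group A, Group B, Group B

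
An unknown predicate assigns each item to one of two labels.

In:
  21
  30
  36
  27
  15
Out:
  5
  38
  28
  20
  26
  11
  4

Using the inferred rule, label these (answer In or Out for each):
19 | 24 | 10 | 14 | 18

Out, In, Out, Out, In

Comparing the two groups points to one rule — multiple of 3.
Out: 19, since 19 = 3·6 + 1.
In: 24, since 24 = 3·8.
Out: 10, since 10 = 3·3 + 1.
Out: 14, since 14 = 3·4 + 2.
In: 18, since 18 = 3·6.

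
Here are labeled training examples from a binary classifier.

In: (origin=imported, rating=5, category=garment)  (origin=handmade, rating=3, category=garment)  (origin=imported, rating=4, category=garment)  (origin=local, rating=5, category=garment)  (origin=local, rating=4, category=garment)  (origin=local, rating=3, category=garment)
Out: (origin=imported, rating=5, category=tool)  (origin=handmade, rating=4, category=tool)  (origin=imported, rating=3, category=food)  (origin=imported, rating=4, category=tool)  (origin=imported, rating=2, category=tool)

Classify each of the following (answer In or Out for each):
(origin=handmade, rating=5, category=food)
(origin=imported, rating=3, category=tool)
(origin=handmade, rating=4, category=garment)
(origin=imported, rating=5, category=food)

The classifier is using: category is garment.

Out, Out, In, Out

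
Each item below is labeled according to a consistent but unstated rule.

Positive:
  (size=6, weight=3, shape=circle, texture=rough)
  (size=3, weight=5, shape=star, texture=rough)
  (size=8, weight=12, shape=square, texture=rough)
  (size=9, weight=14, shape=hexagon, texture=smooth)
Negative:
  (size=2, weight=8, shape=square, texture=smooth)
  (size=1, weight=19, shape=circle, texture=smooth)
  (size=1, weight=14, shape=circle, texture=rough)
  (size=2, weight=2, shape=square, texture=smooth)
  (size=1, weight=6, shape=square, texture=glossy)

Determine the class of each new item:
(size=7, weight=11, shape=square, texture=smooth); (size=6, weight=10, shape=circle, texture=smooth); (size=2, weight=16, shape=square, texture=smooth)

Positive, Positive, Negative

Rule: size ≥ 3. This holds for each 'Positive' example and fails for each 'Negative' one.
(size=7, weight=11, shape=square, texture=smooth) → size = 7 → Positive.
(size=6, weight=10, shape=circle, texture=smooth) → size = 6 → Positive.
(size=2, weight=16, shape=square, texture=smooth) → size = 2 → Negative.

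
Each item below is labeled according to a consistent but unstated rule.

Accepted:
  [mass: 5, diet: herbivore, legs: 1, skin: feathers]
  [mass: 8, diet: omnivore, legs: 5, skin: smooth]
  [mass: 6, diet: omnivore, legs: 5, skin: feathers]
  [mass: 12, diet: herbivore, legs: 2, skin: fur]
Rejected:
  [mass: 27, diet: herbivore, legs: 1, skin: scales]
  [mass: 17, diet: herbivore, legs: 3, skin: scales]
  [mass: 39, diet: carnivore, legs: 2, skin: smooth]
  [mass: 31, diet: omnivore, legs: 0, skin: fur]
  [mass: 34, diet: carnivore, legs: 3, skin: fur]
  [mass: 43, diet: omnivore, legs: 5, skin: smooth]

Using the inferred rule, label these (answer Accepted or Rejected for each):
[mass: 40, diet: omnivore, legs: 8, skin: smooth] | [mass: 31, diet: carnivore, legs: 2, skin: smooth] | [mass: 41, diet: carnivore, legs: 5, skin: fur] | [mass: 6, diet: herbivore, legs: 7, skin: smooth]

'Accepted' ⟺ mass ≤ 12.
[mass: 40, diet: omnivore, legs: 8, skin: smooth]: Rejected (mass = 40). [mass: 31, diet: carnivore, legs: 2, skin: smooth]: Rejected (mass = 31). [mass: 41, diet: carnivore, legs: 5, skin: fur]: Rejected (mass = 41). [mass: 6, diet: herbivore, legs: 7, skin: smooth]: Accepted (mass = 6).

Rejected, Rejected, Rejected, Accepted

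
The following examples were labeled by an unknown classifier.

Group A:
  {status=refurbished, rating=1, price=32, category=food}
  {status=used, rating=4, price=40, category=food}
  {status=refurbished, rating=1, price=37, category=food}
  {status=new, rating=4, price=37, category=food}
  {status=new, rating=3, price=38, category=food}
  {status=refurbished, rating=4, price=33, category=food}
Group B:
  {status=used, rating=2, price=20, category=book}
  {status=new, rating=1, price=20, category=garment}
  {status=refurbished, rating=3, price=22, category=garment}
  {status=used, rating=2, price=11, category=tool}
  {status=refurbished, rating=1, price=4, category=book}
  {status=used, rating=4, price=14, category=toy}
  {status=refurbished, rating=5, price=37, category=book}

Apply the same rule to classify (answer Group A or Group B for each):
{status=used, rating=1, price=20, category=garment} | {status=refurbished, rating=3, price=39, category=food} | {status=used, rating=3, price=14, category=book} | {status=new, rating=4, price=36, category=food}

Group B, Group A, Group B, Group A

The distinguishing property — category is food — holds for all the 'Group A' cases and none of the 'Group B' cases.
{status=used, rating=1, price=20, category=garment}: category is garment, doesn't match → Group B.
{status=refurbished, rating=3, price=39, category=food}: category is food, has this property → Group A.
{status=used, rating=3, price=14, category=book}: category is book, doesn't match → Group B.
{status=new, rating=4, price=36, category=food}: category is food, has this property → Group A.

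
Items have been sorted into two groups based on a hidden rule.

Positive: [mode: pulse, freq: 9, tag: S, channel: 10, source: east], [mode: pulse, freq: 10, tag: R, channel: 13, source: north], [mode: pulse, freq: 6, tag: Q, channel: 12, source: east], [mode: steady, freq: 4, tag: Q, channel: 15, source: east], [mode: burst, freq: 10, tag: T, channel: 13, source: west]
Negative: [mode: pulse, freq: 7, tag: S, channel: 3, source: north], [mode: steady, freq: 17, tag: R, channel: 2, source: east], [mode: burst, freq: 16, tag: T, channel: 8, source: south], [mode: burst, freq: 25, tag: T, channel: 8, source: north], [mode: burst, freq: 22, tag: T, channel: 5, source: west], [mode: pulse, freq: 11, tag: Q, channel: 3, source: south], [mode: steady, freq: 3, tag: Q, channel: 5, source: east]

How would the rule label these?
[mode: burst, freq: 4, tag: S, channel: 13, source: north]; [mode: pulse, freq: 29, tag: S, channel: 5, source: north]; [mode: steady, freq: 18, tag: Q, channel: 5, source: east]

The distinguishing property — channel ≥ 10 — holds for all the 'Positive' cases and none of the 'Negative' cases.
[mode: burst, freq: 4, tag: S, channel: 13, source: north] → channel = 13 → Positive. [mode: pulse, freq: 29, tag: S, channel: 5, source: north] → channel = 5 → Negative. [mode: steady, freq: 18, tag: Q, channel: 5, source: east] → channel = 5 → Negative.

Positive, Negative, Negative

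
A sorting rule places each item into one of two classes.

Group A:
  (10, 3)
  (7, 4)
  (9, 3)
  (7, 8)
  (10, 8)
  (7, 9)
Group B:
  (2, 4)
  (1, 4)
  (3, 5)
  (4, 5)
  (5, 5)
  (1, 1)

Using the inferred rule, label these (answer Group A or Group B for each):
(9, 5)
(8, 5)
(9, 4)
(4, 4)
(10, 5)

The common property of the 'Group A' items is: sum ≥ 11. No 'Group B' item has it.

Group A, Group A, Group A, Group B, Group A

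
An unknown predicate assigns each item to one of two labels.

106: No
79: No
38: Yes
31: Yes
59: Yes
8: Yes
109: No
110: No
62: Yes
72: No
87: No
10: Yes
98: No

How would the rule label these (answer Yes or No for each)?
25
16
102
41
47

Rule: at most 62. This holds for each 'Yes' example and fails for each 'No' one.
25: 25 ≤ 62, meets the rule → Yes. 16: 16 ≤ 62, meets the rule → Yes. 102: 102 > 62, fails this test → No. 41: 41 ≤ 62, meets the rule → Yes. 47: 47 ≤ 62, meets the rule → Yes.

Yes, Yes, No, Yes, Yes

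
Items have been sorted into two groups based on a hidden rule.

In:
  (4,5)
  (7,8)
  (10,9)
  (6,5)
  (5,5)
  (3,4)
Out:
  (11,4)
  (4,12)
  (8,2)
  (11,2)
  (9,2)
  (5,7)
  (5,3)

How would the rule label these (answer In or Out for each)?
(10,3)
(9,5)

Out, Out

Rule: |first − second| ≤ 1. This holds for each 'In' example and fails for each 'Out' one.
(10,3) → |10−3| = 7 → Out. (9,5) → |9−5| = 4 → Out.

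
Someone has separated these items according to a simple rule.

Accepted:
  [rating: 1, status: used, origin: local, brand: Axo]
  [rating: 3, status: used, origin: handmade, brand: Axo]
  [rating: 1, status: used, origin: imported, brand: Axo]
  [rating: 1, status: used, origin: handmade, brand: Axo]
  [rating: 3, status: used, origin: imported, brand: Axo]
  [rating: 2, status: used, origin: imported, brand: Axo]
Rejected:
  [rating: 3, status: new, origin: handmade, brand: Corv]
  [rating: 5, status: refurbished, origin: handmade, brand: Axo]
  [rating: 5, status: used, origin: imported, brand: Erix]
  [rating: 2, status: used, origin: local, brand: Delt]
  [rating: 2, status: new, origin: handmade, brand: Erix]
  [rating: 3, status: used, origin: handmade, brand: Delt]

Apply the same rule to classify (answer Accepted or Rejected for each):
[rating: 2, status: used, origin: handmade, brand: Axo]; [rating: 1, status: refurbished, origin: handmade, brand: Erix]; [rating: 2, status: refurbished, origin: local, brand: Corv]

Every 'Accepted' example satisfies: status is used AND brand is Axo. None of the 'Rejected' examples do.

Accepted, Rejected, Rejected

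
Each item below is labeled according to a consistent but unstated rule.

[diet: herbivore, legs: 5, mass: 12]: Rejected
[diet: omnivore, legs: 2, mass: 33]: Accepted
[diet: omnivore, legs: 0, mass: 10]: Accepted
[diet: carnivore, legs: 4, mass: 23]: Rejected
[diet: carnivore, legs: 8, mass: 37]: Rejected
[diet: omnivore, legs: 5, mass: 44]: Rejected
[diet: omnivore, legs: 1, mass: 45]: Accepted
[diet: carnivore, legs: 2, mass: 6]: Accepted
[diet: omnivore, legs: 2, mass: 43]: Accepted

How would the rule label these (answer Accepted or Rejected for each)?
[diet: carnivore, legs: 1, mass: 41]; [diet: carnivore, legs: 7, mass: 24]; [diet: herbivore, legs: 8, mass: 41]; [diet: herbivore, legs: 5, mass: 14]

Accepted, Rejected, Rejected, Rejected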